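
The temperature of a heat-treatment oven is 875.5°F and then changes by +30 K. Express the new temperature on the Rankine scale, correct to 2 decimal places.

1389.17°R

Initial temperature in Celsius: (875.5 - 32) × 5/9 = 468.6111°C.
The 30 K change is an interval; Kelvin and Celsius degrees are the same size, so ΔC = +30°C.
Final Celsius temperature: 468.6111 + 30.0000 = 498.6111°C.
In Rankine: 498.6111 × 1.8 + 491.67 = 1389.17°R.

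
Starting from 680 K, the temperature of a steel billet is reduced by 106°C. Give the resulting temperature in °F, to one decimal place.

573.5°F

Initial temperature in Celsius: 680 - 273.15 = 406.8500°C.
Final Celsius temperature: 406.8500 - 106.0000 = 300.8500°C.
In Fahrenheit: 300.8500 × 1.8 + 32 = 573.5°F.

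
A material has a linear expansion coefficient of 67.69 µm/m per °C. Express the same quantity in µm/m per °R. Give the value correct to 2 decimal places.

37.61 µm/m per °R

Since only a temperature interval is involved, the additive offset between the scales drops out.
A change of 1°R is a change of 5/9°C, so per °R the value is 67.69 × 5/9 = 37.61.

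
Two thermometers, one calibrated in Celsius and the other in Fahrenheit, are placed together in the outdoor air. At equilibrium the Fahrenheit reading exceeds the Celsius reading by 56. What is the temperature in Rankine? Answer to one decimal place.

Let x be the Celsius reading; then the Fahrenheit reading is 1.8·x + 32.
(1.8·x + 32) - x = 56  ⇒  (0.8)·x = 24  ⇒  x = 30.0000°C.
In Rankine: 30.0000 × 1.8 + 491.67 = 545.7°R.

545.7°R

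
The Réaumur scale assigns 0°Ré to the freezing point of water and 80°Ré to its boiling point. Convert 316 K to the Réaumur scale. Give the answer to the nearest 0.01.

34.28°Ré

First in Celsius: 316 - 273.15 = 42.8500°C.
Linearly onto the Réaumur scale: 0 + (42.8500 / 100) × (80 - 0) = 34.28°Ré.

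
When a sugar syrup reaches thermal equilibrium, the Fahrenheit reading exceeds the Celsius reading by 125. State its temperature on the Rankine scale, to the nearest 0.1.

700.9°R

Let x be the Fahrenheit reading; then the Celsius reading is 5/9·x - 17.7778.
(5/9·x - 17.7778) - x = -125  ⇒  (-4/9)·x = -107.222  ⇒  x = 241.2500°F.
In Celsius: (241.25 - 32) × 5/9 = 116.2500°C.
In Rankine: 116.2500 × 1.8 + 491.67 = 700.9°R.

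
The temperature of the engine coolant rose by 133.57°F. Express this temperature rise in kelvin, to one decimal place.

74.2 K

For a temperature interval the offset drops out; only the factor 5/9 applies.
133.57 × 5/9 = 74.2.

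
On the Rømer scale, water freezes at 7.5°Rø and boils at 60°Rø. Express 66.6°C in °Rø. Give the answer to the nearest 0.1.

Linearly onto the Rømer scale: 7.5 + (66.6000 / 100) × (60 - 7.5) = 42.5°Rø.

42.5°Rø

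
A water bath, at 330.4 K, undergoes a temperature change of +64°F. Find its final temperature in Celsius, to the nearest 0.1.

Initial temperature in Celsius: 330.4 - 273.15 = 57.2500°C.
The 64°F change is an interval, so only the factor 5/9 applies: +64 × 5/9 = +35.5556°C.
Final Celsius temperature: 57.2500 + 35.5556 = 92.8056°C.

92.8°C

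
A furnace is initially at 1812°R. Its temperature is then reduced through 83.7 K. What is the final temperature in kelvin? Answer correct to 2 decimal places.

922.97 K

Initial temperature in Celsius: (1812 - 491.67) × 5/9 = 733.5167°C.
The 83.7 K change is an interval; Kelvin and Celsius degrees are the same size, so ΔC = -83.7°C.
Final Celsius temperature: 733.5167 - 83.7000 = 649.8167°C.
In kelvin: 649.8167 + 273.15 = 922.97 K.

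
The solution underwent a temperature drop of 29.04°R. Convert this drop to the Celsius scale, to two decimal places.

For a temperature interval the offset drops out; only the factor 5/9 applies.
29.04 × 5/9 = 16.13.

16.13°C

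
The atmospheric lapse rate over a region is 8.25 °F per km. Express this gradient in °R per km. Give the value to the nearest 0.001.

8.250 °R/km

Since only a temperature interval is involved, the additive offset between the scales drops out.
A change of 1°F is a change of 1°R, so 8.25 × 1 = 8.250.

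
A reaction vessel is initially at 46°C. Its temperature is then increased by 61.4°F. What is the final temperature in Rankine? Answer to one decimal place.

635.9°R

The 61.4°F change is an interval, so only the factor 5/9 applies: +61.4 × 5/9 = +34.1111°C.
Final Celsius temperature: 46.0000 + 34.1111 = 80.1111°C.
In Rankine: 80.1111 × 1.8 + 491.67 = 635.9°R.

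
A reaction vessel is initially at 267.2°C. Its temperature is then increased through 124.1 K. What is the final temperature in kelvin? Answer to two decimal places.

The 124.1 K change is an interval; Kelvin and Celsius degrees are the same size, so ΔC = +124.1°C.
Final Celsius temperature: 267.2000 + 124.1000 = 391.3000°C.
In kelvin: 391.3000 + 273.15 = 664.45 K.

664.45 K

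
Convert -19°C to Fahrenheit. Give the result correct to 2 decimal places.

In Fahrenheit: -19.0000 × 1.8 + 32 = -2.20°F.

-2.20°F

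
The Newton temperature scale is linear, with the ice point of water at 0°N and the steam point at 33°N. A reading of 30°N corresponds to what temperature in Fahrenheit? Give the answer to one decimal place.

Linear interpolation between the fixed points: C = (30 - 0) × 100 / (33 - 0) = 90.9091°C.
Then 90.9091 × 1.8 + 32 = 195.6°F.

195.6°F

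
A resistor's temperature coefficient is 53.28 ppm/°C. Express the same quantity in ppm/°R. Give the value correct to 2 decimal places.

The quantity depends on a temperature interval, so only the ratio of degree sizes applies; the offset between the scales is irrelevant.
A change of 1°R is a change of 5/9°C, so per °R the value is 53.28 × 5/9 = 29.60.

29.60 ppm/°R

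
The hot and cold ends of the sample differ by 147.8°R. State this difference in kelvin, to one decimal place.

82.1 K

An interval of 1°R corresponds to 5/9 K.
147.8 × 5/9 = 82.1.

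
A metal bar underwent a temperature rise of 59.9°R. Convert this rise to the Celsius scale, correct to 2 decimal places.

33.28°C

For a temperature interval the offset drops out; only the factor 5/9 applies.
59.9 × 5/9 = 33.28.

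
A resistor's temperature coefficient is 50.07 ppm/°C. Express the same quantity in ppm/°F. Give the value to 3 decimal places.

27.817 ppm/°F

Since only a temperature interval is involved, the additive offset between the scales drops out.
A change of 1°F is a change of 5/9°C, so per °F the value is 50.07 × 5/9 = 27.817.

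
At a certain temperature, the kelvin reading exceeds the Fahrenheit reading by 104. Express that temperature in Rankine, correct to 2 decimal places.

Let x be the Fahrenheit reading; then the kelvin reading is 5/9·x + 255.372.
(5/9·x + 255.372) - x = 104  ⇒  (-4/9)·x = -151.372  ⇒  x = 340.5875°F.
In Celsius: (340.5875 - 32) × 5/9 = 171.4375°C.
In Rankine: 171.4375 × 1.8 + 491.67 = 800.26°R.

800.26°R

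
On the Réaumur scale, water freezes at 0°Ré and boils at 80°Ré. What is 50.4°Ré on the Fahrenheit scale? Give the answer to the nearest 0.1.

Linear interpolation between the fixed points: C = (50.4 - 0) × 100 / (80 - 0) = 63.0000°C.
Then 63.0000 × 1.8 + 32 = 145.4°F.

145.4°F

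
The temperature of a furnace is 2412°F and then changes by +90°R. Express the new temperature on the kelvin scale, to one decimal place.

1645.4 K

Initial temperature in Celsius: (2412 - 32) × 5/9 = 1322.2222°C.
The 90°R change is an interval, so only the factor 5/9 applies: +90 × 5/9 = +50.0000°C.
Final Celsius temperature: 1322.2222 + 50.0000 = 1372.2222°C.
In kelvin: 1372.2222 + 273.15 = 1645.4 K.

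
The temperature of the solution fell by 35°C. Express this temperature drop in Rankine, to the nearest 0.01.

For a temperature interval the offset drops out; only the factor 1.8 applies.
35 × 1.8 = 63.00.

63.00°R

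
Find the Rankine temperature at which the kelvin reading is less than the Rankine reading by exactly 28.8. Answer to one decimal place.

64.8°R

Let R be the Rankine reading. The kelvin reading is K = 5/9·R.
Require K - R = -28.8: (-4/9)·R = -28.8.
R = (-28.8) / (-4/9) = 64.8.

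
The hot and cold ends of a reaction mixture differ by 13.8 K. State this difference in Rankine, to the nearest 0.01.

24.84°R

Only the scale ratio 1.8 matters for a change in temperature.
13.8 × 1.8 = 24.84.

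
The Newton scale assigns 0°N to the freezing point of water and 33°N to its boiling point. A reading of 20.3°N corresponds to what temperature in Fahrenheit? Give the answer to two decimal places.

142.73°F

Linear interpolation between the fixed points: C = (20.3 - 0) × 100 / (33 - 0) = 61.5152°C.
Then 61.5152 × 1.8 + 32 = 142.73°F.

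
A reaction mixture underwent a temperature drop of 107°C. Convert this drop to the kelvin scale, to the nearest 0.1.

Celsius and kelvin degrees are the same size, so the interval is unchanged: 107.0.

107.0 K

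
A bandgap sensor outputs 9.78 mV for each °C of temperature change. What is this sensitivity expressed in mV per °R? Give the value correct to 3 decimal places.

Since only a temperature interval is involved, the additive offset between the scales drops out.
A change of 1°R is a change of 5/9°C, so per °R the value is 9.78 × 5/9 = 5.433.

5.433 mV per °R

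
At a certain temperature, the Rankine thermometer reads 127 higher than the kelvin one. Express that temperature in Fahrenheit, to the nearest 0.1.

Let x be the kelvin reading; then the Rankine reading is 1.8·x.
(1.8·x) - x = 127  ⇒  (0.8)·x = 127  ⇒  x = 158.7500 K.
In Celsius: 158.75 - 273.15 = -114.4000°C.
In Fahrenheit: -114.4000 × 1.8 + 32 = -173.9°F.

-173.9°F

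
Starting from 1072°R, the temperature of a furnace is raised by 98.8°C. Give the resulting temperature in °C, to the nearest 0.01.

421.21°C

Initial temperature in Celsius: (1072 - 491.67) × 5/9 = 322.4056°C.
Final Celsius temperature: 322.4056 + 98.8000 = 421.2056°C.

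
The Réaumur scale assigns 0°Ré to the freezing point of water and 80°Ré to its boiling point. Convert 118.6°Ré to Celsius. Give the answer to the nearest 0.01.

Linear interpolation between the fixed points: C = (118.6 - 0) × 100 / (80 - 0) = 148.2500°C.

148.25°C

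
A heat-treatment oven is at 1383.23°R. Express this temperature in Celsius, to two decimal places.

In Celsius: (1383.23 - 491.67) × 5/9 = 495.3111°C.

495.31°C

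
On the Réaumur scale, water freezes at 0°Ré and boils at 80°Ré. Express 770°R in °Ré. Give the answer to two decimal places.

123.70°Ré

First in Celsius: (770 - 491.67) × 5/9 = 154.6278°C.
Linearly onto the Réaumur scale: 0 + (154.6278 / 100) × (80 - 0) = 123.70°Ré.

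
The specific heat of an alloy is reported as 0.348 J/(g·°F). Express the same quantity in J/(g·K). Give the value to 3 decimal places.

0.626 J/(g·K)

Since only a temperature interval is involved, the additive offset between the scales drops out.
A change of 1 K is a change of 1.8°F, so per K the value is 0.348 × 1.8 = 0.626.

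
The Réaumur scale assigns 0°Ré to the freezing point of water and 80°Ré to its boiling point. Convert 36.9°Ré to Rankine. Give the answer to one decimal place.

574.7°R

Linear interpolation between the fixed points: C = (36.9 - 0) × 100 / (80 - 0) = 46.1250°C.
Then 46.1250 × 1.8 + 491.67 = 574.7°R.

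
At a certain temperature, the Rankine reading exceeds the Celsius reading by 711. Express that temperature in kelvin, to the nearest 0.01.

Let x be the Celsius reading; then the Rankine reading is 1.8·x + 491.67.
(1.8·x + 491.67) - x = 711  ⇒  (0.8)·x = 219.33  ⇒  x = 274.1625°C.
In kelvin: 274.1625 + 273.15 = 547.31 K.

547.31 K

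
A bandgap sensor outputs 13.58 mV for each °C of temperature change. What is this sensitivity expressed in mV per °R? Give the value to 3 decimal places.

7.544 mV per °R

Since only a temperature interval is involved, the additive offset between the scales drops out.
A change of 1°R is a change of 5/9°C, so per °R the value is 13.58 × 5/9 = 7.544.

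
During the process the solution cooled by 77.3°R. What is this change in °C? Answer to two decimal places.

42.94°C

Only the scale ratio 5/9 matters for a change in temperature.
77.3 × 5/9 = 42.94.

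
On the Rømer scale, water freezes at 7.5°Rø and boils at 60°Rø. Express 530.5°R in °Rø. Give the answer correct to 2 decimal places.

First in Celsius: (530.5 - 491.67) × 5/9 = 21.5722°C.
Linearly onto the Rømer scale: 7.5 + (21.5722 / 100) × (60 - 7.5) = 18.83°Rø.

18.83°Rø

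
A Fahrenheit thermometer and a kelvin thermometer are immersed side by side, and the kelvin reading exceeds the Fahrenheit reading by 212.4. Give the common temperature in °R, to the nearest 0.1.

Let x be the Fahrenheit reading; then the kelvin reading is 5/9·x + 255.372.
(5/9·x + 255.372) - x = 212.4  ⇒  (-4/9)·x = -42.9722  ⇒  x = 96.6875°F.
In Celsius: (96.6875 - 32) × 5/9 = 35.9375°C.
In Rankine: 35.9375 × 1.8 + 491.67 = 556.4°R.

556.4°R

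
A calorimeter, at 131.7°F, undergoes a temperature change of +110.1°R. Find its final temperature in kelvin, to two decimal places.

389.71 K

Initial temperature in Celsius: (131.7 - 32) × 5/9 = 55.3889°C.
The 110.1°R change is an interval, so only the factor 5/9 applies: +110.1 × 5/9 = +61.1667°C.
Final Celsius temperature: 55.3889 + 61.1667 = 116.5556°C.
In kelvin: 116.5556 + 273.15 = 389.71 K.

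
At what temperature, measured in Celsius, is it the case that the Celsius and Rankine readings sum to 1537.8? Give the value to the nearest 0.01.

Let C be the Celsius reading. The Rankine reading is R = 1.8·C + 491.67.
Require C + R = 1537.8: (2.8)·C + 491.67 = 1537.8.
C = (1537.8 - 491.67) / (2.8) = 373.62.

373.62°C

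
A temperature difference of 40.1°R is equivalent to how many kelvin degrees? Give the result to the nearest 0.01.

For a temperature interval the offset drops out; only the factor 5/9 applies.
40.1 × 5/9 = 22.28.

22.28 K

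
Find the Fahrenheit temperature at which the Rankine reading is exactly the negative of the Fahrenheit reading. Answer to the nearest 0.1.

Let F be the Fahrenheit reading. The Rankine reading is R = 1·F + 459.67.
Require R = -1·F: 1·F + 459.67 = -1·F.
(2)·F = -459.67  ⇒  F = -229.8.

-229.8°F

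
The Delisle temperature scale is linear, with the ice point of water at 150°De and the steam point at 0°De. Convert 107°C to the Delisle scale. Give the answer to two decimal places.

-10.50°De

Linearly onto the Delisle scale: 150 + (107.0000 / 100) × (0 - 150) = -10.50°De.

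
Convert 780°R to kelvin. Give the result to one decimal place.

In Celsius: (780 - 491.67) × 5/9 = 160.1833°C.
In kelvin: 160.1833 + 273.15 = 433.3 K.

433.3 K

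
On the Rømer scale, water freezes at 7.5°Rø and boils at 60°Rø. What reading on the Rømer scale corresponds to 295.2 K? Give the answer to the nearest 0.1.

19.1°Rø

First in Celsius: 295.2 - 273.15 = 22.0500°C.
Linearly onto the Rømer scale: 7.5 + (22.0500 / 100) × (60 - 7.5) = 19.1°Rø.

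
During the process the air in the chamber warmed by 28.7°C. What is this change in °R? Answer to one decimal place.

An interval of 1°C corresponds to 1.8°R.
28.7 × 1.8 = 51.7.

51.7°R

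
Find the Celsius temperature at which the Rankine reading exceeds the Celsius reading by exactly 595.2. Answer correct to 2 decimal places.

129.41°C

Let C be the Celsius reading. The Rankine reading is R = 1.8·C + 491.67.
Require R - C = 595.2: (0.8)·C + 491.67 = 595.2.
C = (595.2 - 491.67) / (0.8) = 129.41.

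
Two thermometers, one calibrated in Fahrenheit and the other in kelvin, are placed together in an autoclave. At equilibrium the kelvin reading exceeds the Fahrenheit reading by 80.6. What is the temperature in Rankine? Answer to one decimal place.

852.9°R

Let x be the Fahrenheit reading; then the kelvin reading is 5/9·x + 255.372.
(5/9·x + 255.372) - x = 80.6  ⇒  (-4/9)·x = -174.772  ⇒  x = 393.2375°F.
In Celsius: (393.2375 - 32) × 5/9 = 200.6875°C.
In Rankine: 200.6875 × 1.8 + 491.67 = 852.9°R.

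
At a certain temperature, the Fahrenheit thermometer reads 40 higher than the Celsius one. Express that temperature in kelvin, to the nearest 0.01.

283.15 K

Let x be the Celsius reading; then the Fahrenheit reading is 1.8·x + 32.
(1.8·x + 32) - x = 40  ⇒  (0.8)·x = 8  ⇒  x = 10.0000°C.
In kelvin: 10.0000 + 273.15 = 283.15 K.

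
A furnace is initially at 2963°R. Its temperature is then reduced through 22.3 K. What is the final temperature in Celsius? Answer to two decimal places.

1350.66°C

Initial temperature in Celsius: (2963 - 491.67) × 5/9 = 1372.9611°C.
The 22.3 K change is an interval; Kelvin and Celsius degrees are the same size, so ΔC = -22.3°C.
Final Celsius temperature: 1372.9611 - 22.3000 = 1350.6611°C.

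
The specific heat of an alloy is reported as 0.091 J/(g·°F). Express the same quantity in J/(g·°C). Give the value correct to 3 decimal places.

0.164 J/(g·°C)

The quantity depends on a temperature interval, so only the ratio of degree sizes applies; the offset between the scales is irrelevant.
A change of 1°C is a change of 1.8°F, so per °C the value is 0.091 × 1.8 = 0.164.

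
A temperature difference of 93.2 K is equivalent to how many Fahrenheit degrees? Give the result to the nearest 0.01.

For a temperature interval the offset drops out; only the factor 1.8 applies.
93.2 × 1.8 = 167.76.

167.76°F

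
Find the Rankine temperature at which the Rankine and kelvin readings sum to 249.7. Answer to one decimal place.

Let R be the Rankine reading. The kelvin reading is K = 5/9·R.
Require R + K = 249.7: (14/9)·R = 249.7.
R = (249.7) / (14/9) = 160.5.

160.5°R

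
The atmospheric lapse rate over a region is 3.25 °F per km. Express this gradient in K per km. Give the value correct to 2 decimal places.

1.81 K/km

The quantity depends on a temperature interval, so only the ratio of degree sizes applies; the offset between the scales is irrelevant.
A change of 1°F is a change of 5/9 K, so 3.25 × 5/9 = 1.81.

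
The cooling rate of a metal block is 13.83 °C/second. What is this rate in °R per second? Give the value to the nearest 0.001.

The quantity depends on a temperature interval, so only the ratio of degree sizes applies; the offset between the scales is irrelevant.
A change of 1°C is a change of 1.8°R, so 13.83 × 1.8 = 24.894.

24.894 °R/second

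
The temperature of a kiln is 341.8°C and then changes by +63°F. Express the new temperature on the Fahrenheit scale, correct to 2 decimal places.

710.24°F

The 63°F change is an interval, so only the factor 5/9 applies: +63 × 5/9 = +35.0000°C.
Final Celsius temperature: 341.8000 + 35.0000 = 376.8000°C.
In Fahrenheit: 376.8000 × 1.8 + 32 = 710.24°F.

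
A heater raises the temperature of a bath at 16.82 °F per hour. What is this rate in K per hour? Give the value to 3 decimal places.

Since only a temperature interval is involved, the additive offset between the scales drops out.
A change of 1°F is a change of 5/9 K, so 16.82 × 5/9 = 9.344.

9.344 K/hour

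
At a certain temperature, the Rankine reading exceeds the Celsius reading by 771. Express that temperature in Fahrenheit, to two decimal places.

660.49°F

Let x be the Celsius reading; then the Rankine reading is 1.8·x + 491.67.
(1.8·x + 491.67) - x = 771  ⇒  (0.8)·x = 279.33  ⇒  x = 349.1625°C.
In Fahrenheit: 349.1625 × 1.8 + 32 = 660.49°F.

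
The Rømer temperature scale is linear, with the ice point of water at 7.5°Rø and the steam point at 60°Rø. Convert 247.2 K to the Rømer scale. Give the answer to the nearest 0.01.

-6.12°Rø

First in Celsius: 247.2 - 273.15 = -25.9500°C.
Linearly onto the Rømer scale: 7.5 + (-25.9500 / 100) × (60 - 7.5) = -6.12°Rø.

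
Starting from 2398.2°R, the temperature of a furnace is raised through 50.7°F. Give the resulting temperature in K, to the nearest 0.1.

1360.5 K

Initial temperature in Celsius: (2398.2 - 491.67) × 5/9 = 1059.1833°C.
The 50.7°F change is an interval, so only the factor 5/9 applies: +50.7 × 5/9 = +28.1667°C.
Final Celsius temperature: 1059.1833 + 28.1667 = 1087.3500°C.
In kelvin: 1087.3500 + 273.15 = 1360.5 K.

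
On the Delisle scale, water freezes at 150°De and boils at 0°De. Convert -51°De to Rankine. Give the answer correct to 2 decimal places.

Linear interpolation between the fixed points: C = (-51 - 150) × 100 / (0 - 150) = 134.0000°C.
Then 134.0000 × 1.8 + 491.67 = 732.87°R.

732.87°R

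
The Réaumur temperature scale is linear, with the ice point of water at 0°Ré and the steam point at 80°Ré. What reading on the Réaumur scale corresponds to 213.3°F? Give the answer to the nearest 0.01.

First in Celsius: (213.3 - 32) × 5/9 = 100.7222°C.
Linearly onto the Réaumur scale: 0 + (100.7222 / 100) × (80 - 0) = 80.58°Ré.

80.58°Ré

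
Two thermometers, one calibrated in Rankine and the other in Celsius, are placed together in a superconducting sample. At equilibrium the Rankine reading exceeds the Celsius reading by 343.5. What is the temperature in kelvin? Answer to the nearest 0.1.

87.9 K

Let x be the Rankine reading; then the Celsius reading is 5/9·x - 273.15.
(5/9·x - 273.15) - x = -343.5  ⇒  (-4/9)·x = -70.35  ⇒  x = 158.2875°R.
In Celsius: (158.2875 - 491.67) × 5/9 = -185.2125°C.
In kelvin: -185.2125 + 273.15 = 87.9 K.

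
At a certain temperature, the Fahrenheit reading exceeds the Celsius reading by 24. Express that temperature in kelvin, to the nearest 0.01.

263.15 K

Let x be the Fahrenheit reading; then the Celsius reading is 5/9·x - 17.7778.
(5/9·x - 17.7778) - x = -24  ⇒  (-4/9)·x = -56/9  ⇒  x = 14.0000°F.
In Celsius: (14 - 32) × 5/9 = -10.0000°C.
In kelvin: -10.0000 + 273.15 = 263.15 K.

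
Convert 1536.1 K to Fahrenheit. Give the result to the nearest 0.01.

In Celsius: 1536.1 - 273.15 = 1262.9500°C.
In Fahrenheit: 1262.9500 × 1.8 + 32 = 2305.31°F.

2305.31°F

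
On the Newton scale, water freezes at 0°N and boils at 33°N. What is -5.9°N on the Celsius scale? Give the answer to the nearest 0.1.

-17.9°C

Linear interpolation between the fixed points: C = (-5.9 - 0) × 100 / (33 - 0) = -17.8788°C.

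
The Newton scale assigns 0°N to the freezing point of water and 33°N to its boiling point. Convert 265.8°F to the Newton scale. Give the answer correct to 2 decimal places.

42.86°N

First in Celsius: (265.8 - 32) × 5/9 = 129.8889°C.
Linearly onto the Newton scale: 0 + (129.8889 / 100) × (33 - 0) = 42.86°N.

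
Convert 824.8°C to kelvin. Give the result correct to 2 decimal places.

In kelvin: 824.8000 + 273.15 = 1097.95 K.

1097.95 K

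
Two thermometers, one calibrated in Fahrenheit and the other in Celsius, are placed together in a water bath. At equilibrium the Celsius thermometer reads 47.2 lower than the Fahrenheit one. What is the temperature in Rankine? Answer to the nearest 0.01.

525.87°R

Let x be the Fahrenheit reading; then the Celsius reading is 5/9·x - 17.7778.
(5/9·x - 17.7778) - x = -47.2  ⇒  (-4/9)·x = -29.4222  ⇒  x = 66.2000°F.
In Celsius: (66.2 - 32) × 5/9 = 19.0000°C.
In Rankine: 19.0000 × 1.8 + 491.67 = 525.87°R.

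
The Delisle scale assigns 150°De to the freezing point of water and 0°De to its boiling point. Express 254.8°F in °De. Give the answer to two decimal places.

First in Celsius: (254.8 - 32) × 5/9 = 123.7778°C.
Linearly onto the Delisle scale: 150 + (123.7778 / 100) × (0 - 150) = -35.67°De.

-35.67°De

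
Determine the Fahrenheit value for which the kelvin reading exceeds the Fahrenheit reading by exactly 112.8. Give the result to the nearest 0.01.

Let F be the Fahrenheit reading. The kelvin reading is K = 5/9·F + 255.372.
Require K - F = 112.8: (-4/9)·F + 255.372 = 112.8.
F = (112.8 - 255.372) / (-4/9) = 320.79.

320.79°F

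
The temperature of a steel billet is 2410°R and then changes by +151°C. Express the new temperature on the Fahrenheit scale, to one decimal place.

2222.1°F

Initial temperature in Celsius: (2410 - 491.67) × 5/9 = 1065.7389°C.
Final Celsius temperature: 1065.7389 + 151.0000 = 1216.7389°C.
In Fahrenheit: 1216.7389 × 1.8 + 32 = 2222.1°F.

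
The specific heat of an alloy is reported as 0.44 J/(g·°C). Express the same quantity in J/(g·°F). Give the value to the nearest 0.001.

The quantity depends on a temperature interval, so only the ratio of degree sizes applies; the offset between the scales is irrelevant.
A change of 1°F is a change of 5/9°C, so per °F the value is 0.44 × 5/9 = 0.244.

0.244 J/(g·°F)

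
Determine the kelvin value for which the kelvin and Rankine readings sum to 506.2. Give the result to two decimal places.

180.79 K

Let K be the kelvin reading. The Rankine reading is R = 1.8·K.
Require K + R = 506.2: (2.8)·K = 506.2.
K = (506.2) / (2.8) = 180.79.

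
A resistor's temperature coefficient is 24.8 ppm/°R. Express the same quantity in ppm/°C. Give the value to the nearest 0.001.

The quantity depends on a temperature interval, so only the ratio of degree sizes applies; the offset between the scales is irrelevant.
A change of 1°C is a change of 1.8°R, so per °C the value is 24.8 × 1.8 = 44.640.

44.640 ppm/°C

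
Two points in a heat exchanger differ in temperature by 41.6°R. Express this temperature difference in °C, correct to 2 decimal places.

Only the scale ratio 5/9 matters for a change in temperature.
41.6 × 5/9 = 23.11.

23.11°C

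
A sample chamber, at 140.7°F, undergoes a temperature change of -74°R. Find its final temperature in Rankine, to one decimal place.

526.4°R

Initial temperature in Celsius: (140.7 - 32) × 5/9 = 60.3889°C.
The 74°R change is an interval, so only the factor 5/9 applies: -74 × 5/9 = -41.1111°C.
Final Celsius temperature: 60.3889 - 41.1111 = 19.2778°C.
In Rankine: 19.2778 × 1.8 + 491.67 = 526.4°R.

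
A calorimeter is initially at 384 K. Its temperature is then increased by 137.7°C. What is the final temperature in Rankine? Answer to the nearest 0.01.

Initial temperature in Celsius: 384 - 273.15 = 110.8500°C.
Final Celsius temperature: 110.8500 + 137.7000 = 248.5500°C.
In Rankine: 248.5500 × 1.8 + 491.67 = 939.06°R.

939.06°R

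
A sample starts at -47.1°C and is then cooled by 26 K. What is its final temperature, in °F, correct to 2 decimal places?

-99.58°F

The 26 K change is an interval; Kelvin and Celsius degrees are the same size, so ΔC = -26°C.
Final Celsius temperature: -47.1000 - 26.0000 = -73.1000°C.
In Fahrenheit: -73.1000 × 1.8 + 32 = -99.58°F.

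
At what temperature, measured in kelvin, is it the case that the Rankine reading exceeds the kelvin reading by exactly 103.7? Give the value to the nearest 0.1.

129.6 K

Let K be the kelvin reading. The Rankine reading is R = 1.8·K.
Require R - K = 103.7: (0.8)·K = 103.7.
K = (103.7) / (0.8) = 129.6.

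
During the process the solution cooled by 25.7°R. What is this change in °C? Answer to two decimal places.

14.28°C

For a temperature interval the offset drops out; only the factor 5/9 applies.
25.7 × 5/9 = 14.28.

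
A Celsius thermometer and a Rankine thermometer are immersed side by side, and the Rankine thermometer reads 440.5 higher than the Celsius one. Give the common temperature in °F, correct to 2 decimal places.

Let x be the Celsius reading; then the Rankine reading is 1.8·x + 491.67.
(1.8·x + 491.67) - x = 440.5  ⇒  (0.8)·x = -51.17  ⇒  x = -63.9625°C.
In Fahrenheit: -63.9625 × 1.8 + 32 = -83.13°F.

-83.13°F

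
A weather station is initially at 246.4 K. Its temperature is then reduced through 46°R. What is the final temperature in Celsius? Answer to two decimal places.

-52.31°C

Initial temperature in Celsius: 246.4 - 273.15 = -26.7500°C.
The 46°R change is an interval, so only the factor 5/9 applies: -46 × 5/9 = -25.5556°C.
Final Celsius temperature: -26.7500 - 25.5556 = -52.3056°C.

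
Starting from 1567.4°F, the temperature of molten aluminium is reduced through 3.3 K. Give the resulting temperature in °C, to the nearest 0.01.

Initial temperature in Celsius: (1567.4 - 32) × 5/9 = 853.0000°C.
The 3.3 K change is an interval; Kelvin and Celsius degrees are the same size, so ΔC = -3.3°C.
Final Celsius temperature: 853.0000 - 3.3000 = 849.7000°C.

849.70°C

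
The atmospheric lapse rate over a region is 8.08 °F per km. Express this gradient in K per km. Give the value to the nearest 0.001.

Since only a temperature interval is involved, the additive offset between the scales drops out.
A change of 1°F is a change of 5/9 K, so 8.08 × 5/9 = 4.489.

4.489 K/km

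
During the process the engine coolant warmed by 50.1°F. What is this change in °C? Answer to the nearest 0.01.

An interval of 1°F corresponds to 5/9°C.
50.1 × 5/9 = 27.83.

27.83°C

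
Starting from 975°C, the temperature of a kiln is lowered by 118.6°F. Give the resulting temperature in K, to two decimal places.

The 118.6°F change is an interval, so only the factor 5/9 applies: -118.6 × 5/9 = -65.8889°C.
Final Celsius temperature: 975.0000 - 65.8889 = 909.1111°C.
In kelvin: 909.1111 + 273.15 = 1182.26 K.

1182.26 K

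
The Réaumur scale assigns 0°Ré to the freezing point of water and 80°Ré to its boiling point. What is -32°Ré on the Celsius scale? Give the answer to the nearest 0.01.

-40.00°C

Linear interpolation between the fixed points: C = (-32 - 0) × 100 / (80 - 0) = -40.0000°C.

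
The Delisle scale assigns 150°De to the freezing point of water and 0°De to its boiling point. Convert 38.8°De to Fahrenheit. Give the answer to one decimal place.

165.4°F

Linear interpolation between the fixed points: C = (38.8 - 150) × 100 / (0 - 150) = 74.1333°C.
Then 74.1333 × 1.8 + 32 = 165.4°F.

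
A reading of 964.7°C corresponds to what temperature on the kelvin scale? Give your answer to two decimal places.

1237.85 K

In kelvin: 964.7000 + 273.15 = 1237.85 K.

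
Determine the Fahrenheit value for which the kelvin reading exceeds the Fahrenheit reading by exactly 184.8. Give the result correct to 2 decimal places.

158.79°F

Let F be the Fahrenheit reading. The kelvin reading is K = 5/9·F + 255.372.
Require K - F = 184.8: (-4/9)·F + 255.372 = 184.8.
F = (184.8 - 255.372) / (-4/9) = 158.79.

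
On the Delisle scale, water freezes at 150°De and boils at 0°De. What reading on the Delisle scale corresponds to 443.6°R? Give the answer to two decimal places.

190.06°De

First in Celsius: (443.6 - 491.67) × 5/9 = -26.7056°C.
Linearly onto the Delisle scale: 150 + (-26.7056 / 100) × (0 - 150) = 190.06°De.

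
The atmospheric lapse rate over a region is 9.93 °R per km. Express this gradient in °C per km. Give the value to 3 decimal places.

Since only a temperature interval is involved, the additive offset between the scales drops out.
A change of 1°R is a change of 5/9°C, so 9.93 × 5/9 = 5.517.

5.517 °C/km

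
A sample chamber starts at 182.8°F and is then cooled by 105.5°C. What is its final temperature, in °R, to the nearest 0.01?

452.57°R

Initial temperature in Celsius: (182.8 - 32) × 5/9 = 83.7778°C.
Final Celsius temperature: 83.7778 - 105.5000 = -21.7222°C.
In Rankine: -21.7222 × 1.8 + 491.67 = 452.57°R.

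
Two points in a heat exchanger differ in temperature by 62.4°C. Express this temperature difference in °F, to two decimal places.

For a temperature interval the offset drops out; only the factor 1.8 applies.
62.4 × 1.8 = 112.32.

112.32°F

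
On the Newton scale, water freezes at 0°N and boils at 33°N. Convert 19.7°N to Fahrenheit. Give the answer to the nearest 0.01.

Linear interpolation between the fixed points: C = (19.7 - 0) × 100 / (33 - 0) = 59.6970°C.
Then 59.6970 × 1.8 + 32 = 139.45°F.

139.45°F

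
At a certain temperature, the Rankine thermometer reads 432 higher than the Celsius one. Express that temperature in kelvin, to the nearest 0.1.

Let x be the Celsius reading; then the Rankine reading is 1.8·x + 491.67.
(1.8·x + 491.67) - x = 432  ⇒  (0.8)·x = -59.67  ⇒  x = -74.5875°C.
In kelvin: -74.5875 + 273.15 = 198.6 K.

198.6 K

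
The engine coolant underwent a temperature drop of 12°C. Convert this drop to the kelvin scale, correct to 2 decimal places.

Celsius and kelvin degrees are the same size, so the interval is unchanged: 12.00.

12.00 K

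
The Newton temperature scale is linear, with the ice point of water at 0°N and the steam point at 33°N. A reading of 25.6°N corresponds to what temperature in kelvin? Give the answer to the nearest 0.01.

350.73 K

Linear interpolation between the fixed points: C = (25.6 - 0) × 100 / (33 - 0) = 77.5758°C.
Then 77.5758 + 273.15 = 350.73 K.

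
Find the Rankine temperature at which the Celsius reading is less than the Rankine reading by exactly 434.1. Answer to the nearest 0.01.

Let R be the Rankine reading. The Celsius reading is C = 5/9·R - 273.15.
Require C - R = -434.1: (-4/9)·R - 273.15 = -434.1.
R = (-434.1 + 273.15) / (-4/9) = 362.14.

362.14°R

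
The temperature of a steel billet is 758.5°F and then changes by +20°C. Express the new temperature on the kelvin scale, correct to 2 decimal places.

Initial temperature in Celsius: (758.5 - 32) × 5/9 = 403.6111°C.
Final Celsius temperature: 403.6111 + 20.0000 = 423.6111°C.
In kelvin: 423.6111 + 273.15 = 696.76 K.

696.76 K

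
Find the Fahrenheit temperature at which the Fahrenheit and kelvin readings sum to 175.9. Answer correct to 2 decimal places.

Let F be the Fahrenheit reading. The kelvin reading is K = 5/9·F + 255.372.
Require F + K = 175.9: (14/9)·F + 255.372 = 175.9.
F = (175.9 - 255.372) / (14/9) = -51.09.

-51.09°F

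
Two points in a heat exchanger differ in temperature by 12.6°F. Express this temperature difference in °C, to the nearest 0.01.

An interval of 1°F corresponds to 5/9°C.
12.6 × 5/9 = 7.00.

7.00°C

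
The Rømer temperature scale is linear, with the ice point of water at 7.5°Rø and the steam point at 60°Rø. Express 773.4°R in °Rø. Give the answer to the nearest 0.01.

First in Celsius: (773.4 - 491.67) × 5/9 = 156.5167°C.
Linearly onto the Rømer scale: 7.5 + (156.5167 / 100) × (60 - 7.5) = 89.67°Rø.

89.67°Rø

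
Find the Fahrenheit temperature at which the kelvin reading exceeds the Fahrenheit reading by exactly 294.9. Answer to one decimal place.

Let F be the Fahrenheit reading. The kelvin reading is K = 5/9·F + 255.372.
Require K - F = 294.9: (-4/9)·F + 255.372 = 294.9.
F = (294.9 - 255.372) / (-4/9) = -88.9.

-88.9°F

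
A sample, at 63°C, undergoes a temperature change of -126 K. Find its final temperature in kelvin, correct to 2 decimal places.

The 126 K change is an interval; Kelvin and Celsius degrees are the same size, so ΔC = -126°C.
Final Celsius temperature: 63.0000 - 126.0000 = -63.0000°C.
In kelvin: -63.0000 + 273.15 = 210.15 K.

210.15 K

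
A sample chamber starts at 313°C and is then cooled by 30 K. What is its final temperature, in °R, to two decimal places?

The 30 K change is an interval; Kelvin and Celsius degrees are the same size, so ΔC = -30°C.
Final Celsius temperature: 313.0000 - 30.0000 = 283.0000°C.
In Rankine: 283.0000 × 1.8 + 491.67 = 1001.07°R.

1001.07°R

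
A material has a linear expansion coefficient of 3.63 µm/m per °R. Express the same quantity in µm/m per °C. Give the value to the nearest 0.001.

The quantity depends on a temperature interval, so only the ratio of degree sizes applies; the offset between the scales is irrelevant.
A change of 1°C is a change of 1.8°R, so per °C the value is 3.63 × 1.8 = 6.534.

6.534 µm/m per °C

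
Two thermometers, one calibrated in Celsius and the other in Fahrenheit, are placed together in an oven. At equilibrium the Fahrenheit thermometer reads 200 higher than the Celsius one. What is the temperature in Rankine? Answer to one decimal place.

Let x be the Celsius reading; then the Fahrenheit reading is 1.8·x + 32.
(1.8·x + 32) - x = 200  ⇒  (0.8)·x = 168  ⇒  x = 210.0000°C.
In Rankine: 210.0000 × 1.8 + 491.67 = 869.7°R.

869.7°R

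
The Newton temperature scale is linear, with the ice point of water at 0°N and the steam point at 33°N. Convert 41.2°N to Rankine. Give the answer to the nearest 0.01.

Linear interpolation between the fixed points: C = (41.2 - 0) × 100 / (33 - 0) = 124.8485°C.
Then 124.8485 × 1.8 + 491.67 = 716.40°R.

716.40°R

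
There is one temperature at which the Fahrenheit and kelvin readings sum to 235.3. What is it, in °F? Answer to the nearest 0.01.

Let F be the Fahrenheit reading. The kelvin reading is K = 5/9·F + 255.372.
Require F + K = 235.3: (14/9)·F + 255.372 = 235.3.
F = (235.3 - 255.372) / (14/9) = -12.90.

-12.90°F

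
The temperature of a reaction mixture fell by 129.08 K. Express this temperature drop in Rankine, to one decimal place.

For a temperature interval the offset drops out; only the factor 1.8 applies.
129.08 × 1.8 = 232.3.

232.3°R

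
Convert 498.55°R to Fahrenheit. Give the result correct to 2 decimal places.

In Celsius: (498.55 - 491.67) × 5/9 = 3.8222°C.
In Fahrenheit: 3.8222 × 1.8 + 32 = 38.88°F.

38.88°F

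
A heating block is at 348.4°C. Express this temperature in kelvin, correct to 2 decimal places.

In kelvin: 348.4000 + 273.15 = 621.55 K.

621.55 K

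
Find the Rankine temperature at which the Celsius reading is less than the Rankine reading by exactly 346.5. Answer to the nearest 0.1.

165.0°R

Let R be the Rankine reading. The Celsius reading is C = 5/9·R - 273.15.
Require C - R = -346.5: (-4/9)·R - 273.15 = -346.5.
R = (-346.5 + 273.15) / (-4/9) = 165.0.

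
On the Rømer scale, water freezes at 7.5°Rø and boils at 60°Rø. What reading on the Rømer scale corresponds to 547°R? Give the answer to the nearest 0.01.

23.64°Rø

First in Celsius: (547 - 491.67) × 5/9 = 30.7389°C.
Linearly onto the Rømer scale: 7.5 + (30.7389 / 100) × (60 - 7.5) = 23.64°Rø.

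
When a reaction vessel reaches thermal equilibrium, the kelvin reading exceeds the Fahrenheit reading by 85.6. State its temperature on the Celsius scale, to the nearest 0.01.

Let x be the Fahrenheit reading; then the kelvin reading is 5/9·x + 255.372.
(5/9·x + 255.372) - x = 85.6  ⇒  (-4/9)·x = -169.772  ⇒  x = 381.9875°F.
In Celsius: (381.9875 - 32) × 5/9 = 194.44°C.

194.44°C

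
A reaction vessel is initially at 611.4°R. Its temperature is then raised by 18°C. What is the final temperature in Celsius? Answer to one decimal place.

Initial temperature in Celsius: (611.4 - 491.67) × 5/9 = 66.5167°C.
Final Celsius temperature: 66.5167 + 18.0000 = 84.5167°C.

84.5°C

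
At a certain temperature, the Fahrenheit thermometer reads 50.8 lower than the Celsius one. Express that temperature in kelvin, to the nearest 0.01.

169.65 K

Let x be the Celsius reading; then the Fahrenheit reading is 1.8·x + 32.
(1.8·x + 32) - x = -50.8  ⇒  (0.8)·x = -82.8  ⇒  x = -103.5000°C.
In kelvin: -103.5000 + 273.15 = 169.65 K.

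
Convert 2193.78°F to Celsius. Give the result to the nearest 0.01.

In Celsius: (2193.78 - 32) × 5/9 = 1200.9889°C.

1200.99°C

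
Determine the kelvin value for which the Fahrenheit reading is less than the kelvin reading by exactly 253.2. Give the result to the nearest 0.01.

258.09 K

Let K be the kelvin reading. The Fahrenheit reading is F = 1.8·K - 459.67.
Require F - K = -253.2: (0.8)·K - 459.67 = -253.2.
K = (-253.2 + 459.67) / (0.8) = 258.09.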